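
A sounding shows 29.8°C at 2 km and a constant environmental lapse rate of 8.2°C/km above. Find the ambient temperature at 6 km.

-3°C

Environmental to 6000 m: -8.2 × 4 km = -32.8°C, so T = -3°C.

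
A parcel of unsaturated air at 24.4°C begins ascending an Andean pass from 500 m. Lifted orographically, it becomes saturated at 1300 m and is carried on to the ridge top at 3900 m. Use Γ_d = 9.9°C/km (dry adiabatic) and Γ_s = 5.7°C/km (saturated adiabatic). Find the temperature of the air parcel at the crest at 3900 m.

1.66°C

Dry to 1300 m: -9.9 × 0.8 km = -7.92°C, so T = 16.48°C.
Saturated to 3900 m: -5.7 × 2.6 km = -14.82°C, so T = 1.66°C.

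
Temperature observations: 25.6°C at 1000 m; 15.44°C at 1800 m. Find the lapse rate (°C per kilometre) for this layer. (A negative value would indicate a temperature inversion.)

12.7°C/km

Γ = −ΔT/Δz = (25.6 − 15.44) / (1800 − 1000) m
  = 10.16°C / 0.8 km = 12.7°C/km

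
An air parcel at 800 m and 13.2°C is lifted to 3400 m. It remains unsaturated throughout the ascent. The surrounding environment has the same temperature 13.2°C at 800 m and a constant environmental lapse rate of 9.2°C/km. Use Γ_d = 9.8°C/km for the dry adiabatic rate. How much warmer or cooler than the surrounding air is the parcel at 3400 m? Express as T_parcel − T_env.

-1.56°C (parcel cooler than environment)

Parcel:
  800 → 3400 m (dry, 9.8°C/km): ΔT = -9.8 × 2.6 = -25.48°C → T = -12.28°C
Environment:
  800 → 3400 m (environment, 9.2°C/km): ΔT = -9.2 × 2.6 = -23.92°C → T = -10.72°C
T_parcel − T_env = -12.28 − (-10.72) = -1.56°C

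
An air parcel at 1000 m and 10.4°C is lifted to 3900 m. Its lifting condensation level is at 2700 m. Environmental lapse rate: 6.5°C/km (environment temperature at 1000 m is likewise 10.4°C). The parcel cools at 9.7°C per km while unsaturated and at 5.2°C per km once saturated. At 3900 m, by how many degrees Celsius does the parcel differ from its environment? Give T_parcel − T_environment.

Parcel:
  Dry to 2700 m: -9.7 × 1.7 km = -16.49°C, so T = -6.09°C.
  Saturated to 3900 m: -5.2 × 1.2 km = -6.24°C, so T = -12.33°C.
Environment:
  Environment to 3900 m: -6.5 × 2.9 km = -18.85°C, so T = -8.45°C.
T_parcel − T_env = -12.33 − (-8.45) = -3.88°C

-3.88°C (parcel cooler than environment)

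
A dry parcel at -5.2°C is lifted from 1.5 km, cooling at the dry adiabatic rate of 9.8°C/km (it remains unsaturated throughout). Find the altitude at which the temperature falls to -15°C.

2.5 km

Height above start = (-5.2 − (-15)) / 9.8 = 1 km
Altitude = 1500 m + 1000 m = 2500 m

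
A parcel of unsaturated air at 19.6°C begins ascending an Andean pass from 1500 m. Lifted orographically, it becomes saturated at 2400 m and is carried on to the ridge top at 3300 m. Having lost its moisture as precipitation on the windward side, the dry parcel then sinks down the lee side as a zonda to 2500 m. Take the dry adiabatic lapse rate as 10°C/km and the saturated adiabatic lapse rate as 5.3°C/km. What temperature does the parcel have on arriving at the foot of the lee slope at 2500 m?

13.83°C

1500 → 2400 m (dry, 10°C/km): ΔT = -10 × 0.9 = -9°C → T = 10.6°C
2400 → 3300 m (saturated, 5.3°C/km): ΔT = -5.3 × 0.9 = -4.77°C → T = 5.83°C
3300 → 2500 m (dry descent, 10°C/km): ΔT = +10 × 0.8 = +8°C → T = 13.83°C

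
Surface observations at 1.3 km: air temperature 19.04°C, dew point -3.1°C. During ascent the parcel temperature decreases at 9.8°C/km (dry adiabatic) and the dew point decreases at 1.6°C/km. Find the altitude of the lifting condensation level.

T and T_d converge at 9.8 − 1.6 = 8.2°C per km
Height above start = (19.04 − (-3.1)) / 8.2 = 2.7 km
LCL altitude = 1300 m + 2700 m = 4000 m

4 km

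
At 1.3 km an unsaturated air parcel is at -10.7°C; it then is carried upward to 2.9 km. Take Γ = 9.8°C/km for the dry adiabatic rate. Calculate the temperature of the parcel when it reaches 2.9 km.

-26.38°C

1300 → 2900 m (dry adiabatic, 9.8°C/km): ΔT = -9.8 × 1.6 = -15.68°C → T = -26.38°C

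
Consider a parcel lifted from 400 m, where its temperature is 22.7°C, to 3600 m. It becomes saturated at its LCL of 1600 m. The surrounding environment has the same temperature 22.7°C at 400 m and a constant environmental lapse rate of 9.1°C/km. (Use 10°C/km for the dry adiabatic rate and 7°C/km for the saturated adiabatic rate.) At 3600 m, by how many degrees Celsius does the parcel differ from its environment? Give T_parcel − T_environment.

Parcel:
  From 400 m to 1600 m (dry): cools by 10 × 1.2 = 12°C, giving 10.7°C.
  From 1600 m to 3600 m (saturated): cools by 7 × 2 = 14°C, giving -3.3°C.
Environment:
  From 400 m to 3600 m (environment): cools by 9.1 × 3.2 = 29.12°C, giving -6.42°C.
T_parcel − T_env = -3.3 − (-6.42) = +3.12°C

+3.12°C (parcel warmer than environment)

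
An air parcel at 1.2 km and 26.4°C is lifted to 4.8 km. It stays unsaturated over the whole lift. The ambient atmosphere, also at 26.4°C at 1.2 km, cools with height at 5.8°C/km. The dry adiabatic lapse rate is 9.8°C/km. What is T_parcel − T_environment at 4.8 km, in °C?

Parcel:
  1200–4800 m, dry: Δz = 3.6 km ⇒ ΔT = -35.28°C; T = -8.88°C
Environment:
  1200–4800 m, environment: Δz = 3.6 km ⇒ ΔT = -20.88°C; T = 5.52°C
T_parcel − T_env = -8.88 − 5.52 = -14.4°C

-14.4°C (parcel cooler than environment)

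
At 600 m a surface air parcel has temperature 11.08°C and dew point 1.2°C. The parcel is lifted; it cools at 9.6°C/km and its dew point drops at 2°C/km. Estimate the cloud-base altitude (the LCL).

1900 m

T and T_d converge at 9.6 − 2 = 7.6°C per km
Height above start = (11.08 − 1.2) / 7.6 = 1.3 km
LCL altitude = 600 m + 1300 m = 1900 m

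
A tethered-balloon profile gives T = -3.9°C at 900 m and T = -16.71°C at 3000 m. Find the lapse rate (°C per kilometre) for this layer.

6.1°C/km

Γ = −ΔT/Δz = (-3.9 − (-16.71)) / (3000 − 900) m
  = 12.81°C / 2.1 km = 6.1°C/km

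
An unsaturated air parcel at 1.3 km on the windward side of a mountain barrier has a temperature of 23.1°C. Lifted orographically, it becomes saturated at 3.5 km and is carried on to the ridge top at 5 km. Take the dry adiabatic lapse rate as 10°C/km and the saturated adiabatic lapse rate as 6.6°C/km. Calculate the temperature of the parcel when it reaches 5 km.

1300–3500 m, dry: Δz = 2.2 km ⇒ ΔT = -22°C; T = 1.1°C
3500–5000 m, saturated: Δz = 1.5 km ⇒ ΔT = -9.9°C; T = -8.8°C

-8.8°C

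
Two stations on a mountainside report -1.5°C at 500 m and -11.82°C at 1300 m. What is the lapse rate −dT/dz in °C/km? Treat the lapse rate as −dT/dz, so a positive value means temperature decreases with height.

Γ = −ΔT/Δz = (-1.5 − (-11.82)) / (1300 − 500) m
  = 10.32°C / 0.8 km = 12.9°C/km

12.9°C/km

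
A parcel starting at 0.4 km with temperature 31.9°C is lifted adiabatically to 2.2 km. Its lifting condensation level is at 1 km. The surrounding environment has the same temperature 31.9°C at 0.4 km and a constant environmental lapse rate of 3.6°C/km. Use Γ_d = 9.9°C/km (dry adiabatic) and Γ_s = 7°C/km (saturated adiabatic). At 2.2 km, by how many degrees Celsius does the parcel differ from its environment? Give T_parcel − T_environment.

-7.86°C (parcel cooler than environment)

Parcel:
  400 → 1000 m (dry, 9.9°C/km): ΔT = -9.9 × 0.6 = -5.94°C → T = 25.96°C
  1000 → 2200 m (saturated, 7°C/km): ΔT = -7 × 1.2 = -8.4°C → T = 17.56°C
Environment:
  400 → 2200 m (environment, 3.6°C/km): ΔT = -3.6 × 1.8 = -6.48°C → T = 25.42°C
T_parcel − T_env = 17.56 − 25.42 = -7.86°C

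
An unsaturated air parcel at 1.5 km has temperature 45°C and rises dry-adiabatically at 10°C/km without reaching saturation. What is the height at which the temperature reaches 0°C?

Height above start = (45 − 0) / 10 = 4.5 km
Altitude = 1500 m + 4500 m = 6000 m

6 km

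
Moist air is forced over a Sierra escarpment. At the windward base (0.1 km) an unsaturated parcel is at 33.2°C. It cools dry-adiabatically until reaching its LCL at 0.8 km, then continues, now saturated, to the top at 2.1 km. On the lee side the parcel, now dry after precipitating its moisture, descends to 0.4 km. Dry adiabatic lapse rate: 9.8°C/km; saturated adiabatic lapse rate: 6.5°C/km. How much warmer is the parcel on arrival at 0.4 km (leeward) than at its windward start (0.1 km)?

100–800 m, dry: Δz = 0.7 km ⇒ ΔT = -6.86°C; T = 26.34°C
800–2100 m, saturated: Δz = 1.3 km ⇒ ΔT = -8.45°C; T = 17.89°C
2100–400 m, dry descent: Δz = 1.7 km ⇒ ΔT = +16.66°C; T = 34.55°C
Net change vs windward start: 34.55 − 33.2 = +1.35°C

+1.35°C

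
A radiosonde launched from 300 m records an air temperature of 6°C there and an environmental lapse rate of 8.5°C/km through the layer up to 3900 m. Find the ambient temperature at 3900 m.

-24.6°C

Environmental to 3900 m: -8.5 × 3.6 km = -30.6°C, so T = -24.6°C.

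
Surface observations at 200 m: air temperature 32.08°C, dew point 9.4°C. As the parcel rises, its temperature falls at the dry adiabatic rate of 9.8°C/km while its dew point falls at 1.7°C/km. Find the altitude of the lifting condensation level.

3000 m

T and T_d converge at 9.8 − 1.7 = 8.1°C per km
Height above start = (32.08 − 9.4) / 8.1 = 2.8 km
LCL altitude = 200 m + 2800 m = 3000 m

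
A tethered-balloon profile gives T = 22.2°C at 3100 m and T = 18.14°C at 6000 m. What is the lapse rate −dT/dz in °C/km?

Γ = −ΔT/Δz = (22.2 − 18.14) / (6000 − 3100) m
  = 4.06°C / 2.9 km = 1.4°C/km

1.4°C/km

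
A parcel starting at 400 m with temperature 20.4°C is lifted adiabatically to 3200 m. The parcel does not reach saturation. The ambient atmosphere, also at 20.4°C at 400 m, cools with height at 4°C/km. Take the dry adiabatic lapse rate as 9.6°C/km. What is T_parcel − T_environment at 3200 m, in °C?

Parcel:
  From 400 m to 3200 m (dry): cools by 9.6 × 2.8 = 26.88°C, giving -6.48°C.
Environment:
  From 400 m to 3200 m (environment): cools by 4 × 2.8 = 11.2°C, giving 9.2°C.
T_parcel − T_env = -6.48 − 9.2 = -15.68°C

-15.68°C (parcel cooler than environment)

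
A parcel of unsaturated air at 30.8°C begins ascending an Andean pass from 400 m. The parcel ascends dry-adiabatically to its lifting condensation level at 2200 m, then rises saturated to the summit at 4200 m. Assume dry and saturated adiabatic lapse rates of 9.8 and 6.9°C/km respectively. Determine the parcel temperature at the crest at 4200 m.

Dry to 2200 m: -9.8 × 1.8 km = -17.64°C, so T = 13.16°C.
Saturated to 4200 m: -6.9 × 2 km = -13.8°C, so T = -0.64°C.

-0.64°C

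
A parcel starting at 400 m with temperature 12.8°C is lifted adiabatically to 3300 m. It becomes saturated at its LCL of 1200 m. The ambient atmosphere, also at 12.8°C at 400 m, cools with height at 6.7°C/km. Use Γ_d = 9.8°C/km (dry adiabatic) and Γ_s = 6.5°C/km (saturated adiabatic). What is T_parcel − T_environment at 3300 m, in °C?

Parcel:
  400 → 1200 m (dry, 9.8°C/km): ΔT = -9.8 × 0.8 = -7.84°C → T = 4.96°C
  1200 → 3300 m (saturated, 6.5°C/km): ΔT = -6.5 × 2.1 = -13.65°C → T = -8.69°C
Environment:
  400 → 3300 m (environment, 6.7°C/km): ΔT = -6.7 × 2.9 = -19.43°C → T = -6.63°C
T_parcel − T_env = -8.69 − (-6.63) = -2.06°C

-2.06°C (parcel cooler than environment)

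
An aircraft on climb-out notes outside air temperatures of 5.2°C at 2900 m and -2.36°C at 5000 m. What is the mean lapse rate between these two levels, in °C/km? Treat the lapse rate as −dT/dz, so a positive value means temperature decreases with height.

Γ = −ΔT/Δz = (5.2 − (-2.36)) / (5000 − 2900) m
  = 7.56°C / 2.1 km = 3.6°C/km

3.6°C/km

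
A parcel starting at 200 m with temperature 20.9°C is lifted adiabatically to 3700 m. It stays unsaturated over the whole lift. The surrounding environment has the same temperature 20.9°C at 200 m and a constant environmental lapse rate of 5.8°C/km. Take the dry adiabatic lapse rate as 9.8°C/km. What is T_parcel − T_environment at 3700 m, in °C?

Parcel:
  200 → 3700 m (dry, 9.8°C/km): ΔT = -9.8 × 3.5 = -34.3°C → T = -13.4°C
Environment:
  200 → 3700 m (environment, 5.8°C/km): ΔT = -5.8 × 3.5 = -20.3°C → T = 0.6°C
T_parcel − T_env = -13.4 − 0.6 = -14°C

-14°C (parcel cooler than environment)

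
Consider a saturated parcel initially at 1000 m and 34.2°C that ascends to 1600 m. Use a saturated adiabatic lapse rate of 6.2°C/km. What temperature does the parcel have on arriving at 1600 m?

30.48°C

1000 → 1600 m (saturated adiabatic, 6.2°C/km): ΔT = -6.2 × 0.6 = -3.72°C → T = 30.48°C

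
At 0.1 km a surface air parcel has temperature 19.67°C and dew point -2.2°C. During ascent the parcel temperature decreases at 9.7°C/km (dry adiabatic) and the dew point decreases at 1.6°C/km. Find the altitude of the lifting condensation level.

2.8 km

T and T_d converge at 9.7 − 1.6 = 8.1°C per km
Height above start = (19.67 − (-2.2)) / 8.1 = 2.7 km
LCL altitude = 100 m + 2700 m = 2800 m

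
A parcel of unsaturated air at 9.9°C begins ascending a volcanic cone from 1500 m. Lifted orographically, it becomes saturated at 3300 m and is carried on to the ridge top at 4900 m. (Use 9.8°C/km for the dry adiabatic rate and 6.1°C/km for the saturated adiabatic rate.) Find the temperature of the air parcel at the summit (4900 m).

Dry to 3300 m: -9.8 × 1.8 km = -17.64°C, so T = -7.74°C.
Saturated to 4900 m: -6.1 × 1.6 km = -9.76°C, so T = -17.5°C.

-17.5°C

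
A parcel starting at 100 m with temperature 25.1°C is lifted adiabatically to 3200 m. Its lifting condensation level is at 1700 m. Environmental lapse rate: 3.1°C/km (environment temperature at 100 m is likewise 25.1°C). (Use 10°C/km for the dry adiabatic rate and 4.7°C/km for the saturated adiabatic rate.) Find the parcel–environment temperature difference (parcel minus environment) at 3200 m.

-13.44°C (parcel cooler than environment)

Parcel:
  100 → 1700 m (dry, 10°C/km): ΔT = -10 × 1.6 = -16°C → T = 9.1°C
  1700 → 3200 m (saturated, 4.7°C/km): ΔT = -4.7 × 1.5 = -7.05°C → T = 2.05°C
Environment:
  100 → 3200 m (environment, 3.1°C/km): ΔT = -3.1 × 3.1 = -9.61°C → T = 15.49°C
T_parcel − T_env = 2.05 − 15.49 = -13.44°C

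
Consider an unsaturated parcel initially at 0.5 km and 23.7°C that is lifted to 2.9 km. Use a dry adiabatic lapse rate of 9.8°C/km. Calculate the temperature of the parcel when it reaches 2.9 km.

500–2900 m, dry adiabatic: Δz = 2.4 km ⇒ ΔT = -23.52°C; T = 0.18°C

0.18°C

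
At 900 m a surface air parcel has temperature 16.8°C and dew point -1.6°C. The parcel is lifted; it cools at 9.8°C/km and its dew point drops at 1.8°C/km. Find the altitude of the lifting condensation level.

T and T_d converge at 9.8 − 1.8 = 8°C per km
Height above start = (16.8 − (-1.6)) / 8 = 2.3 km
LCL altitude = 900 m + 2300 m = 3200 m

3200 m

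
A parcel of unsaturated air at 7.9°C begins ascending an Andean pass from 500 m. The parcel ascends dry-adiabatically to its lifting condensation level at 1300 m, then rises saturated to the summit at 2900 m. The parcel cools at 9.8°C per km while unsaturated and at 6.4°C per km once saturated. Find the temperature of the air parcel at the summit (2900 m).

-10.18°C

Dry to 1300 m: -9.8 × 0.8 km = -7.84°C, so T = 0.06°C.
Saturated to 2900 m: -6.4 × 1.6 km = -10.24°C, so T = -10.18°C.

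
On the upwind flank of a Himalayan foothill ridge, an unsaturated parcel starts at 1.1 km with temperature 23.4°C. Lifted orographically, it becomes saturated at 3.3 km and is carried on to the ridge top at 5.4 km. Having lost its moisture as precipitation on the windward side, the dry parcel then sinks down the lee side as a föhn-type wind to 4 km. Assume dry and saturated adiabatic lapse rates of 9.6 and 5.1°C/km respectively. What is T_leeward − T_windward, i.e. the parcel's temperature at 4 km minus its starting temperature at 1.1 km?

1100 → 3300 m (dry, 9.6°C/km): ΔT = -9.6 × 2.2 = -21.12°C → T = 2.28°C
3300 → 5400 m (saturated, 5.1°C/km): ΔT = -5.1 × 2.1 = -10.71°C → T = -8.43°C
5400 → 4000 m (dry descent, 9.6°C/km): ΔT = +9.6 × 1.4 = +13.44°C → T = 5.01°C
Net change vs windward start: 5.01 − 23.4 = -18.39°C

-18.39°C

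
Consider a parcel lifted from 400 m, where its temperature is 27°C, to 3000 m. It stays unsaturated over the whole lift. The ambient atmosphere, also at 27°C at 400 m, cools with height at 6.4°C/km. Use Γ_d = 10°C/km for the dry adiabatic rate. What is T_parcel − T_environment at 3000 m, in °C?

Parcel:
  400–3000 m, dry: Δz = 2.6 km ⇒ ΔT = -26°C; T = 1°C
Environment:
  400–3000 m, environment: Δz = 2.6 km ⇒ ΔT = -16.64°C; T = 10.36°C
T_parcel − T_env = 1 − 10.36 = -9.36°C

-9.36°C (parcel cooler than environment)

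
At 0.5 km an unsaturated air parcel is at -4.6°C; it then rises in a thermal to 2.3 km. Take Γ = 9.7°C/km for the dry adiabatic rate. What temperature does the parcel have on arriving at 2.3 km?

-22.06°C

Dry adiabatic to 2300 m: -9.7 × 1.8 km = -17.46°C, so T = -22.06°C.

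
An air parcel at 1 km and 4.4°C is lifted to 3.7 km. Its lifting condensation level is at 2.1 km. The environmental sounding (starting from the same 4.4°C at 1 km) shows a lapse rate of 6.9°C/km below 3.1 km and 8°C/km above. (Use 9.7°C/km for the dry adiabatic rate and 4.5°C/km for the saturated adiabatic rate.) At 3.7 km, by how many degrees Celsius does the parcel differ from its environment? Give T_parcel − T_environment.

+1.42°C (parcel warmer than environment)

Parcel:
  1000 → 2100 m (dry, 9.7°C/km): ΔT = -9.7 × 1.1 = -10.67°C → T = -6.27°C
  2100 → 3700 m (saturated, 4.5°C/km): ΔT = -4.5 × 1.6 = -7.2°C → T = -13.47°C
Environment:
  1000 → 3100 m (environment, lower layer, 6.9°C/km): ΔT = -6.9 × 2.1 = -14.49°C → T = -10.09°C
  3100 → 3700 m (environment, upper layer, 8°C/km): ΔT = -8 × 0.6 = -4.8°C → T = -14.89°C
T_parcel − T_env = -13.47 − (-14.89) = +1.42°C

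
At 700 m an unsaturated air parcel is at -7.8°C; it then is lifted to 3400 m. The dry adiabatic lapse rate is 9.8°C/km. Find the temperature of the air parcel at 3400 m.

Dry adiabatic to 3400 m: -9.8 × 2.7 km = -26.46°C, so T = -34.26°C.

-34.26°C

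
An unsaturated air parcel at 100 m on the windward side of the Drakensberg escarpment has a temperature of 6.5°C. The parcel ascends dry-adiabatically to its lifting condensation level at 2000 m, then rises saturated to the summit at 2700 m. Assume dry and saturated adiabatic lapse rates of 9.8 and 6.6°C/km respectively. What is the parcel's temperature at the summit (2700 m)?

-16.74°C

From 100 m to 2000 m (dry): cools by 9.8 × 1.9 = 18.62°C, giving -12.12°C.
From 2000 m to 2700 m (saturated): cools by 6.6 × 0.7 = 4.62°C, giving -16.74°C.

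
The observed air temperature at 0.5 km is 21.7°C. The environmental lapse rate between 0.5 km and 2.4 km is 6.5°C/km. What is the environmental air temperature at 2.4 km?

9.35°C

500 → 2400 m (environmental, 6.5°C/km): ΔT = -6.5 × 1.9 = -12.35°C → T = 9.35°C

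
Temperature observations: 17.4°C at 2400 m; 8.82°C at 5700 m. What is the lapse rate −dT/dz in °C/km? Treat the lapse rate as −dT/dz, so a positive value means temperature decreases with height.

2.6°C/km

Γ = −ΔT/Δz = (17.4 − 8.82) / (5700 − 2400) m
  = 8.58°C / 3.3 km = 2.6°C/km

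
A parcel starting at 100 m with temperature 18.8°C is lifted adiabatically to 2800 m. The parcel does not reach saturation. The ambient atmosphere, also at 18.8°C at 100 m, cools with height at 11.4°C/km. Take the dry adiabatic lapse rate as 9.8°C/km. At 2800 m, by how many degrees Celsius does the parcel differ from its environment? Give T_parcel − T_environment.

+4.32°C (parcel warmer than environment)

Parcel:
  100–2800 m, dry: Δz = 2.7 km ⇒ ΔT = -26.46°C; T = -7.66°C
Environment:
  100–2800 m, environment: Δz = 2.7 km ⇒ ΔT = -30.78°C; T = -11.98°C
T_parcel − T_env = -7.66 − (-11.98) = +4.32°C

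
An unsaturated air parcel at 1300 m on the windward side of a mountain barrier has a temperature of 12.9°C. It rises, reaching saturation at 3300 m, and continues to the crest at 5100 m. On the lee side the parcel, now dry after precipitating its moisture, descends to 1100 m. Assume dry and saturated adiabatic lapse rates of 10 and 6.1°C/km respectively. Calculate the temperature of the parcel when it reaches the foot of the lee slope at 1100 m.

From 1300 m to 3300 m (dry): cools by 10 × 2 = 20°C, giving -7.1°C.
From 3300 m to 5100 m (saturated): cools by 6.1 × 1.8 = 10.98°C, giving -18.08°C.
From 5100 m to 1100 m (dry descent): warms by 10 × 4 = 40°C, giving 21.92°C.

21.92°C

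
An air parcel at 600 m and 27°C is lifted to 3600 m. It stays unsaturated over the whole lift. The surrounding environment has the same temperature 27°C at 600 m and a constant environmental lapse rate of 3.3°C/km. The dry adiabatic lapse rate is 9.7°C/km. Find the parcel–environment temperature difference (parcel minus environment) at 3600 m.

Parcel:
  From 600 m to 3600 m (dry): cools by 9.7 × 3 = 29.1°C, giving -2.1°C.
Environment:
  From 600 m to 3600 m (environment): cools by 3.3 × 3 = 9.9°C, giving 17.1°C.
T_parcel − T_env = -2.1 − 17.1 = -19.2°C

-19.2°C (parcel cooler than environment)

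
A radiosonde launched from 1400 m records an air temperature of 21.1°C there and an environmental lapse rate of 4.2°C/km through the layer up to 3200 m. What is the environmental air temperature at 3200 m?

13.54°C

1400 → 3200 m (environmental, 4.2°C/km): ΔT = -4.2 × 1.8 = -7.56°C → T = 13.54°C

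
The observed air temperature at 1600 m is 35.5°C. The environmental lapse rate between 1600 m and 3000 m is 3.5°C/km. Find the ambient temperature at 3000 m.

From 1600 m to 3000 m (environmental): cools by 3.5 × 1.4 = 4.9°C, giving 30.6°C.

30.6°C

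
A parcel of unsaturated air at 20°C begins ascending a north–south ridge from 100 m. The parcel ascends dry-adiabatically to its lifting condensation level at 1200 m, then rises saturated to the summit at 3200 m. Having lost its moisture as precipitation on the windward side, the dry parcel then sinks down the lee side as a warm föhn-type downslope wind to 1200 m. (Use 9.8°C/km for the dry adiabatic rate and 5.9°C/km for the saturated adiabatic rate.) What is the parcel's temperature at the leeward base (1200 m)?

17.02°C

Dry to 1200 m: -9.8 × 1.1 km = -10.78°C, so T = 9.22°C.
Saturated to 3200 m: -5.9 × 2 km = -11.8°C, so T = -2.58°C.
Dry descent to 1200 m: +9.8 × 2 km = +19.6°C, so T = 17.02°C.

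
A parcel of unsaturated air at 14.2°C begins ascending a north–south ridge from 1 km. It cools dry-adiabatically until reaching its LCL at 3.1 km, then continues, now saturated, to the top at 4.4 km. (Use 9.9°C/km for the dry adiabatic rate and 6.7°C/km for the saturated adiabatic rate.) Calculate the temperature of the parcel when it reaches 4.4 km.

From 1000 m to 3100 m (dry): cools by 9.9 × 2.1 = 20.79°C, giving -6.59°C.
From 3100 m to 4400 m (saturated): cools by 6.7 × 1.3 = 8.71°C, giving -15.3°C.

-15.3°C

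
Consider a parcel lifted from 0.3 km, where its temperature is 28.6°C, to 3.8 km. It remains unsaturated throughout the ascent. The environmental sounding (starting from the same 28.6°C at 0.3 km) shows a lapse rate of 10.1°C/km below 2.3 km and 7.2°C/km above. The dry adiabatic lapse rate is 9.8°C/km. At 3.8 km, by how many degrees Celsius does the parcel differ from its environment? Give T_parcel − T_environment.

-3.3°C (parcel cooler than environment)

Parcel:
  From 300 m to 3800 m (dry): cools by 9.8 × 3.5 = 34.3°C, giving -5.7°C.
Environment:
  From 300 m to 2300 m (environment, lower layer): cools by 10.1 × 2 = 20.2°C, giving 8.4°C.
  From 2300 m to 3800 m (environment, upper layer): cools by 7.2 × 1.5 = 10.8°C, giving -2.4°C.
T_parcel − T_env = -5.7 − (-2.4) = -3.3°C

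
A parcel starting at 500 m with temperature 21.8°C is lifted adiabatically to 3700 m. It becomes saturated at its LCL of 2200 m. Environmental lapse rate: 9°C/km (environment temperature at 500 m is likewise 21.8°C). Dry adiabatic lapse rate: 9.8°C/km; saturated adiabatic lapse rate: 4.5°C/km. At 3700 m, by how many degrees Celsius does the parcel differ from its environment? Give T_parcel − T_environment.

Parcel:
  500 → 2200 m (dry, 9.8°C/km): ΔT = -9.8 × 1.7 = -16.66°C → T = 5.14°C
  2200 → 3700 m (saturated, 4.5°C/km): ΔT = -4.5 × 1.5 = -6.75°C → T = -1.61°C
Environment:
  500 → 3700 m (environment, 9°C/km): ΔT = -9 × 3.2 = -28.8°C → T = -7°C
T_parcel − T_env = -1.61 − (-7) = +5.39°C

+5.39°C (parcel warmer than environment)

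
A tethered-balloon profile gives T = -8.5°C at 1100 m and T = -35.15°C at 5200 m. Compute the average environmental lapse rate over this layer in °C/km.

Γ = −ΔT/Δz = (-8.5 − (-35.15)) / (5200 − 1100) m
  = 26.65°C / 4.1 km = 6.5°C/km

6.5°C/km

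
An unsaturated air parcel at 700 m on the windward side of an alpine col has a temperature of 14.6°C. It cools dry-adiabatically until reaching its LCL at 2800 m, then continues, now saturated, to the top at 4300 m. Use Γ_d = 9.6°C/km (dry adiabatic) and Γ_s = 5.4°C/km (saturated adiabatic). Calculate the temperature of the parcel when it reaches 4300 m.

700 → 2800 m (dry, 9.6°C/km): ΔT = -9.6 × 2.1 = -20.16°C → T = -5.56°C
2800 → 4300 m (saturated, 5.4°C/km): ΔT = -5.4 × 1.5 = -8.1°C → T = -13.66°C

-13.66°C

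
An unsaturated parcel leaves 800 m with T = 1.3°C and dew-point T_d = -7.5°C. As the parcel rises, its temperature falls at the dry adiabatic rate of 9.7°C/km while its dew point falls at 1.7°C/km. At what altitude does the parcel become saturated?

T and T_d converge at 9.7 − 1.7 = 8°C per km
Height above start = (1.3 − (-7.5)) / 8 = 1.1 km
LCL altitude = 800 m + 1100 m = 1900 m

1900 m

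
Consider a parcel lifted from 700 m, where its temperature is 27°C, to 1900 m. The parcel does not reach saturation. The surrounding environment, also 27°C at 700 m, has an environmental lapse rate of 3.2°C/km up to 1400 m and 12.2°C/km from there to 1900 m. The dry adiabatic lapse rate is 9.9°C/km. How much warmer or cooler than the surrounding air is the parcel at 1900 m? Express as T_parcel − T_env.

Parcel:
  From 700 m to 1900 m (dry): cools by 9.9 × 1.2 = 11.88°C, giving 15.12°C.
Environment:
  From 700 m to 1400 m (environment, lower layer): cools by 3.2 × 0.7 = 2.24°C, giving 24.76°C.
  From 1400 m to 1900 m (environment, upper layer): cools by 12.2 × 0.5 = 6.1°C, giving 18.66°C.
T_parcel − T_env = 15.12 − 18.66 = -3.54°C

-3.54°C (parcel cooler than environment)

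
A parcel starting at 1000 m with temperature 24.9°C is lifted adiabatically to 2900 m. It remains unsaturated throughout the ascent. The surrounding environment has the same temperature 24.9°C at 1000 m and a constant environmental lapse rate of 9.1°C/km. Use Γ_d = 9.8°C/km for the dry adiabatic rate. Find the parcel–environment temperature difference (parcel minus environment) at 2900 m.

-1.33°C (parcel cooler than environment)

Parcel:
  1000 → 2900 m (dry, 9.8°C/km): ΔT = -9.8 × 1.9 = -18.62°C → T = 6.28°C
Environment:
  1000 → 2900 m (environment, 9.1°C/km): ΔT = -9.1 × 1.9 = -17.29°C → T = 7.61°C
T_parcel − T_env = 6.28 − 7.61 = -1.33°C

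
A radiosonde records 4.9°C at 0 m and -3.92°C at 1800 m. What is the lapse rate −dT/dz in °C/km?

Γ = −ΔT/Δz = (4.9 − (-3.92)) / (1800 − 0) m
  = 8.82°C / 1.8 km = 4.9°C/km

4.9°C/km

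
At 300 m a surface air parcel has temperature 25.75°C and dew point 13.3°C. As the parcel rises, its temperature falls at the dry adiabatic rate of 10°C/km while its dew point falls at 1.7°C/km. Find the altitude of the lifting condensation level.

1800 m

T and T_d converge at 10 − 1.7 = 8.3°C per km
Height above start = (25.75 − 13.3) / 8.3 = 1.5 km
LCL altitude = 300 m + 1500 m = 1800 m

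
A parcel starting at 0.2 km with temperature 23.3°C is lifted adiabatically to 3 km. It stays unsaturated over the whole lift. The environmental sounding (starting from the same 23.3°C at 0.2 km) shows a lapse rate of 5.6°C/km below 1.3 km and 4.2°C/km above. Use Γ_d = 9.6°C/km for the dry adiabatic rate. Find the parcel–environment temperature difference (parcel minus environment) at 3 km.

-13.58°C (parcel cooler than environment)

Parcel:
  Dry to 3000 m: -9.6 × 2.8 km = -26.88°C, so T = -3.58°C.
Environment:
  Environment, lower layer to 1300 m: -5.6 × 1.1 km = -6.16°C, so T = 17.14°C.
  Environment, upper layer to 3000 m: -4.2 × 1.7 km = -7.14°C, so T = 10°C.
T_parcel − T_env = -3.58 − 10 = -13.58°C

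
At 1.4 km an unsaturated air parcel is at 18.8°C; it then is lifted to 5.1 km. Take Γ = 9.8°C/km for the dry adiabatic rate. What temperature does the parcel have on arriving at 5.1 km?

Dry adiabatic to 5100 m: -9.8 × 3.7 km = -36.26°C, so T = -17.46°C.

-17.46°C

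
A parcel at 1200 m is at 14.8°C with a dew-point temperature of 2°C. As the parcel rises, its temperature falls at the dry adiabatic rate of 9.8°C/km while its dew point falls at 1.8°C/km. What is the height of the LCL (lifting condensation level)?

2800 m

T and T_d converge at 9.8 − 1.8 = 8°C per km
Height above start = (14.8 − 2) / 8 = 1.6 km
LCL altitude = 1200 m + 1600 m = 2800 m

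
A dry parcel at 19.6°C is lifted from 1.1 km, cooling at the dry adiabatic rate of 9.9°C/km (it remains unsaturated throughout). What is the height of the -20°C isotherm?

5.1 km

Height above start = (19.6 − (-20)) / 9.9 = 4 km
Altitude = 1100 m + 4000 m = 5100 m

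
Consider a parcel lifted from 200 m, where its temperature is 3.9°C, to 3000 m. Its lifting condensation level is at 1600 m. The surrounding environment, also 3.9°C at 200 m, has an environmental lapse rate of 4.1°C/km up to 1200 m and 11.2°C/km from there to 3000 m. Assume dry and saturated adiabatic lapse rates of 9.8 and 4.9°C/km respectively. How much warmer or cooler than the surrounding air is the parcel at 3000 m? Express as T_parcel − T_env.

Parcel:
  From 200 m to 1600 m (dry): cools by 9.8 × 1.4 = 13.72°C, giving -9.82°C.
  From 1600 m to 3000 m (saturated): cools by 4.9 × 1.4 = 6.86°C, giving -16.68°C.
Environment:
  From 200 m to 1200 m (environment, lower layer): cools by 4.1 × 1 = 4.1°C, giving -0.2°C.
  From 1200 m to 3000 m (environment, upper layer): cools by 11.2 × 1.8 = 20.16°C, giving -20.36°C.
T_parcel − T_env = -16.68 − (-20.36) = +3.68°C

+3.68°C (parcel warmer than environment)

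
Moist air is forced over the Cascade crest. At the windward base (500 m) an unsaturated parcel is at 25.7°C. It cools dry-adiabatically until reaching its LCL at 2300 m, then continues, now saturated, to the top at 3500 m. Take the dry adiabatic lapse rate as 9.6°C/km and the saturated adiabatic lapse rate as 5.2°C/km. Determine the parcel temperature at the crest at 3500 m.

2.18°C

Dry to 2300 m: -9.6 × 1.8 km = -17.28°C, so T = 8.42°C.
Saturated to 3500 m: -5.2 × 1.2 km = -6.24°C, so T = 2.18°C.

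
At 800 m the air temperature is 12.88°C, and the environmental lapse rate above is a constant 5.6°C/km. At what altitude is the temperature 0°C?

Height above start = (12.88 − 0) / 5.6 = 2.3 km
Altitude = 800 m + 2300 m = 3100 m

3100 m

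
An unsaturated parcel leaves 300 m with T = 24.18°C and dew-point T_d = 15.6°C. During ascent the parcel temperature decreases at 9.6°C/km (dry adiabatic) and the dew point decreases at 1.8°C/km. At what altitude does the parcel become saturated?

T and T_d converge at 9.6 − 1.8 = 7.8°C per km
Height above start = (24.18 − 15.6) / 7.8 = 1.1 km
LCL altitude = 300 m + 1100 m = 1400 m

1400 m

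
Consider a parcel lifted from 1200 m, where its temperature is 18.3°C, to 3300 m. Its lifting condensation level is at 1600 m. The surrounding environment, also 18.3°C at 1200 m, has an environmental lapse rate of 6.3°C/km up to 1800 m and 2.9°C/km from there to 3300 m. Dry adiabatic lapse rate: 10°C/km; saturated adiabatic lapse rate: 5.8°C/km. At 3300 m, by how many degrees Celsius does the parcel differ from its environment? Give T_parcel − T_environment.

Parcel:
  1200–1600 m, dry: Δz = 0.4 km ⇒ ΔT = -4°C; T = 14.3°C
  1600–3300 m, saturated: Δz = 1.7 km ⇒ ΔT = -9.86°C; T = 4.44°C
Environment:
  1200–1800 m, environment, lower layer: Δz = 0.6 km ⇒ ΔT = -3.78°C; T = 14.52°C
  1800–3300 m, environment, upper layer: Δz = 1.5 km ⇒ ΔT = -4.35°C; T = 10.17°C
T_parcel − T_env = 4.44 − 10.17 = -5.73°C

-5.73°C (parcel cooler than environment)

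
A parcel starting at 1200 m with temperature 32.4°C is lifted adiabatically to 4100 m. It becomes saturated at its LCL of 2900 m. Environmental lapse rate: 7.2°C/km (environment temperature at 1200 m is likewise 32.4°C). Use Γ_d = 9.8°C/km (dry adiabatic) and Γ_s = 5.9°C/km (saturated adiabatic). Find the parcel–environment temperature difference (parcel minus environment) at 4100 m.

-2.86°C (parcel cooler than environment)

Parcel:
  1200 → 2900 m (dry, 9.8°C/km): ΔT = -9.8 × 1.7 = -16.66°C → T = 15.74°C
  2900 → 4100 m (saturated, 5.9°C/km): ΔT = -5.9 × 1.2 = -7.08°C → T = 8.66°C
Environment:
  1200 → 4100 m (environment, 7.2°C/km): ΔT = -7.2 × 2.9 = -20.88°C → T = 11.52°C
T_parcel − T_env = 8.66 − 11.52 = -2.86°C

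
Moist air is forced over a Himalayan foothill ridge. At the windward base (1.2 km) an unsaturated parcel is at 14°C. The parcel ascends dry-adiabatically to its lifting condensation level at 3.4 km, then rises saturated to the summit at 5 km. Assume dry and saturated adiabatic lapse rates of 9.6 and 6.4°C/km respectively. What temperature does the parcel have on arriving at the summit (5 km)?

-17.36°C

Dry to 3400 m: -9.6 × 2.2 km = -21.12°C, so T = -7.12°C.
Saturated to 5000 m: -6.4 × 1.6 km = -10.24°C, so T = -17.36°C.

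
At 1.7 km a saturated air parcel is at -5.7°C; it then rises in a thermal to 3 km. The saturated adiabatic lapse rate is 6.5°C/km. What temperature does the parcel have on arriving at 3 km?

From 1700 m to 3000 m (saturated adiabatic): cools by 6.5 × 1.3 = 8.45°C, giving -14.15°C.

-14.15°C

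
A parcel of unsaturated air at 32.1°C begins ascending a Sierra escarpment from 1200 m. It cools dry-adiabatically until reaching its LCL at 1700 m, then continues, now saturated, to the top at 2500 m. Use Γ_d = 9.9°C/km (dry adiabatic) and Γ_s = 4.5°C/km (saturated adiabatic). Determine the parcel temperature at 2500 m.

23.55°C

Dry to 1700 m: -9.9 × 0.5 km = -4.95°C, so T = 27.15°C.
Saturated to 2500 m: -4.5 × 0.8 km = -3.6°C, so T = 23.55°C.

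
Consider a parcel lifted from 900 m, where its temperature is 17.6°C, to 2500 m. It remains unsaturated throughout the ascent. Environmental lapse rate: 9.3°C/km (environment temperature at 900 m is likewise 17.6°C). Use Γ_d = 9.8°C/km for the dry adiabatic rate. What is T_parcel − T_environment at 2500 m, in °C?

Parcel:
  900 → 2500 m (dry, 9.8°C/km): ΔT = -9.8 × 1.6 = -15.68°C → T = 1.92°C
Environment:
  900 → 2500 m (environment, 9.3°C/km): ΔT = -9.3 × 1.6 = -14.88°C → T = 2.72°C
T_parcel − T_env = 1.92 − 2.72 = -0.8°C

-0.8°C (parcel cooler than environment)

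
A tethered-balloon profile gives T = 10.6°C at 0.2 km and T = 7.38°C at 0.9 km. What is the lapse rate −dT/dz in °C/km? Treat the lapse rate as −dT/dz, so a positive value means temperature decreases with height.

4.6°C/km

Γ = −ΔT/Δz = (10.6 − 7.38) / (900 − 200) m
  = 3.22°C / 0.7 km = 4.6°C/km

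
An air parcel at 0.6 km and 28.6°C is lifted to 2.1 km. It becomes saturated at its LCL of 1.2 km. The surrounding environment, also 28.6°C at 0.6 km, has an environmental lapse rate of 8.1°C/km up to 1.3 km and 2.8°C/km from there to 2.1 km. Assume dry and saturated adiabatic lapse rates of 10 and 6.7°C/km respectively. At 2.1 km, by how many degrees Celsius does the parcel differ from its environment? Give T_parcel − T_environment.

Parcel:
  From 600 m to 1200 m (dry): cools by 10 × 0.6 = 6°C, giving 22.6°C.
  From 1200 m to 2100 m (saturated): cools by 6.7 × 0.9 = 6.03°C, giving 16.57°C.
Environment:
  From 600 m to 1300 m (environment, lower layer): cools by 8.1 × 0.7 = 5.67°C, giving 22.93°C.
  From 1300 m to 2100 m (environment, upper layer): cools by 2.8 × 0.8 = 2.24°C, giving 20.69°C.
T_parcel − T_env = 16.57 − 20.69 = -4.12°C

-4.12°C (parcel cooler than environment)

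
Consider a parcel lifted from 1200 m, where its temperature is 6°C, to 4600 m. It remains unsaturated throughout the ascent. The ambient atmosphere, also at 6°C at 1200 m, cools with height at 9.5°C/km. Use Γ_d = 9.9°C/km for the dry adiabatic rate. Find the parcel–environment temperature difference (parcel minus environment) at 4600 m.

Parcel:
  1200–4600 m, dry: Δz = 3.4 km ⇒ ΔT = -33.66°C; T = -27.66°C
Environment:
  1200–4600 m, environment: Δz = 3.4 km ⇒ ΔT = -32.3°C; T = -26.3°C
T_parcel − T_env = -27.66 − (-26.3) = -1.36°C

-1.36°C (parcel cooler than environment)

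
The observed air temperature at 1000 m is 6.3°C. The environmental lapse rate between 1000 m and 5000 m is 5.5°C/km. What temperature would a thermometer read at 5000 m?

-15.7°C

From 1000 m to 5000 m (environmental): cools by 5.5 × 4 = 22°C, giving -15.7°C.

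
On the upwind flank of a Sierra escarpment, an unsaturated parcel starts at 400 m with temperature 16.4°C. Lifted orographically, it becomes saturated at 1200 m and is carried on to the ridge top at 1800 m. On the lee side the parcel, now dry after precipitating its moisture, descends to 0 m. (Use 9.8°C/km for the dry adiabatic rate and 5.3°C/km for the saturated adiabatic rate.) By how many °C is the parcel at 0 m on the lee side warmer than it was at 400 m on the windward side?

Dry to 1200 m: -9.8 × 0.8 km = -7.84°C, so T = 8.56°C.
Saturated to 1800 m: -5.3 × 0.6 km = -3.18°C, so T = 5.38°C.
Dry descent to 0 m: +9.8 × 1.8 km = +17.64°C, so T = 23.02°C.
Net change vs windward start: 23.02 − 16.4 = +6.62°C

+6.62°C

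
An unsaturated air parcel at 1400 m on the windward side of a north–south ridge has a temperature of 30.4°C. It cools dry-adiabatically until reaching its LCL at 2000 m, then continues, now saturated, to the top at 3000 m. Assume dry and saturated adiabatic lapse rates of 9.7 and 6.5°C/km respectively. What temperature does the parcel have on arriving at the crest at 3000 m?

Dry to 2000 m: -9.7 × 0.6 km = -5.82°C, so T = 24.58°C.
Saturated to 3000 m: -6.5 × 1 km = -6.5°C, so T = 18.08°C.

18.08°C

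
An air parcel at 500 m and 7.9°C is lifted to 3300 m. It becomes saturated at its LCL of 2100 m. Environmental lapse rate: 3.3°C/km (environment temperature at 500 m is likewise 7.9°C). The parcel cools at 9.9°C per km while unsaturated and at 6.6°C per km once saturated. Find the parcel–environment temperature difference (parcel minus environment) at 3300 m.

Parcel:
  Dry to 2100 m: -9.9 × 1.6 km = -15.84°C, so T = -7.94°C.
  Saturated to 3300 m: -6.6 × 1.2 km = -7.92°C, so T = -15.86°C.
Environment:
  Environment to 3300 m: -3.3 × 2.8 km = -9.24°C, so T = -1.34°C.
T_parcel − T_env = -15.86 − (-1.34) = -14.52°C

-14.52°C (parcel cooler than environment)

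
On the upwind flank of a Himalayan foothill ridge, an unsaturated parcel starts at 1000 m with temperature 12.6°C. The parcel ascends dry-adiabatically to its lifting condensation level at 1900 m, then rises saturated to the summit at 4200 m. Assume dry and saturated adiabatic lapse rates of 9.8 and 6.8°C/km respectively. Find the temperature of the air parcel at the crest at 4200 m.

-11.86°C

Dry to 1900 m: -9.8 × 0.9 km = -8.82°C, so T = 3.78°C.
Saturated to 4200 m: -6.8 × 2.3 km = -15.64°C, so T = -11.86°C.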